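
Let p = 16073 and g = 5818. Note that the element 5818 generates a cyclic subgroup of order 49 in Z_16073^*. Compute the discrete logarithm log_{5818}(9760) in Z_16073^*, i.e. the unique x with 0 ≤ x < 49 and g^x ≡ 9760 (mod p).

Successive powers of 5818 modulo 16073:
  5818^0=1  5818^1=5818  5818^2=15459  5818^3=12027  5818^4=7317  5818^5=9002
  5818^6=7802  5818^7=1884  5818^8=15399  5818^9=480  5818^10=12011  5818^11=10667
  5818^12=2753  5818^13=8246  5818^14=13396  5818^15=16024  5818^16=4232  5818^17=14013
  5818^18=5378  5818^19=11146  5818^20=8946  5818^21=3454  5818^22=4122  5818^23=880
  5818^24=8626  5818^25=6162  5818^26=7726  5818^27=9760
So 5818^27 ≡ 9760 (mod 16073), giving x = 27.

27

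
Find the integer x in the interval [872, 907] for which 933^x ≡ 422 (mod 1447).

874

Compute 933^872 mod 1447 = 492, then multiply by 933 repeatedly:
  933^872=492  933^873=337  933^874=422
Found 422 at exponent 874.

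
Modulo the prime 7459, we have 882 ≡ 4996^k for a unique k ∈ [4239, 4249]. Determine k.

4249

Compute 4996^4239 mod 7459 = 6110, then multiply by 4996 repeatedly:
  4996^4239=6110  4996^4240=3332  4996^4241=5643  4996^4242=4867  4996^4243=6651
  4996^4244=6010  4996^4245=3485  4996^4246=1754  4996^4247=6118  4996^4248=6005
  4996^4249=882
Found 882 at exponent 4249.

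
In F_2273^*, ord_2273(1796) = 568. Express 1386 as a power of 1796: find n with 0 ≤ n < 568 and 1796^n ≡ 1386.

74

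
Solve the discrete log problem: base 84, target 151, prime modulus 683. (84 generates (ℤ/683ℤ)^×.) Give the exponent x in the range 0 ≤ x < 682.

Baby-step giant-step with m = ceil(sqrt(682)) = 27.
Baby table (84^j mod 683 for j=0..26):
  0:1  1:84  2:226  3:543  4:534  5:461  6:476  7:370
  8:345  9:294  10:108  11:193  12:503  13:589  14:300  15:612
  16:183  17:346  18:378  19:334  20:53  21:354  22:367  23:93
  24:299  25:528  26:640
Giant step factor: 84^(-27) ≡ 52 (mod 683).
Scan 151·52^i mod 683 for i = 0, 1, …:
  i=0: 151   i=1: 339   i=2: 553   i=3: 70
  i=4: 225   i=5: 89   i=6: 530   i=7: 240
  i=8: 186   i=9: 110   i=10: 256   i=11: 335
  i=12: 345
Match at i=12, j=8: x = 12·27 + 8 = 332.

332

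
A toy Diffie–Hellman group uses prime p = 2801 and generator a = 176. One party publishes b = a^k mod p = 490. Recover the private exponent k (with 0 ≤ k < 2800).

2594

Baby-step giant-step with m = ceil(sqrt(2800)) = 53.
Baby table (176^j mod 2801 for j=0..52):
  0:1  1:176  2:165  3:1030  4:2016  5:1890  6:2122  7:939
  8:5  9:880  10:825  11:2349  12:1677  13:1047  14:2207  15:1894
  16:25  17:1599  18:1324  19:541  20:2783  21:2434  22:2632  23:1067
  24:125  25:2393  26:1018  27:2705  28:2711  29:966  30:1956  31:2534
  32:625  33:761  34:2289  35:2321  36:2351  37:2029  38:1377  39:1466
  40:324  41:1004  42:241  43:401  44:551  45:1742  46:1283  47:1728
  48:1620  49:2219  50:1205  51:2005  52:2755
Giant step factor: 176^(-53) ≡ 958 (mod 2801).
Scan 490·958^i mod 2801 for i = 0, 1, …:
  i=0: 490   i=1: 1653   i=2: 1009   i=3: 277
  i=4: 2072   i=5: 1868   i=6: 2506   i=7: 291
  i=8: 1479   i=9: 2377     …   i=47: 203
  i=48: 1205
Match at i=48, j=50: k = 48·53 + 50 = 2594.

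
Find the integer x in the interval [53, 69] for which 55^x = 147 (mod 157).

56

Compute 55^53 mod 157 = 70, then multiply by 55 repeatedly:
  55^53=70  55^54=82  55^55=114  55^56=147
Found 147 at exponent 56.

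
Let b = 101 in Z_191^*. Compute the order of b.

The order of 101 must divide p − 1 = 190 = 2 · 5 · 19.
Divisors: 1, 2, 5, 10, 19, 38, 95, 190.
Check each in increasing order: 101^1 ≡ 101;  101^2 ≡ 78;  101^5 ≡ 37;  101^10 ≡ 32;  101^19 ≡ 82;  101^38 ≡ 39;  101^95 ≡ 190;  101^190 ≡ 1.
Smallest exponent giving 1 is 190.

190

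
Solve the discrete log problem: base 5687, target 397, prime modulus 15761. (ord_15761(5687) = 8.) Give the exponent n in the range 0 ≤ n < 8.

2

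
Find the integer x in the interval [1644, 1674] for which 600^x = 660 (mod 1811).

1662

Compute 600^1644 mod 1811 = 583, then multiply by 600 repeatedly:
  600^1644=583  600^1645=277  600^1646=1399  600^1647=907  600^1648=900
  600^1649=322  600^1650=1234  600^1651=1512  600^1652=1700  600^1653=407
  600^1654=1526  600^1655=1045  600^1656=394  600^1657=970  600^1658=669
  600^1659=1169  600^1660=543  600^1661=1631  600^1662=660
Found 660 at exponent 1662.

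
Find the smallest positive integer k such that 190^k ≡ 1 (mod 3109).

1554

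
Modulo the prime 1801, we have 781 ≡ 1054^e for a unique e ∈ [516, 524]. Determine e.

Compute 1054^516 mod 1801 = 536, then multiply by 1054 repeatedly:
  1054^516=536  1054^517=1231  1054^518=754  1054^519=475  1054^520=1773
  1054^521=1105  1054^522=1224  1054^523=580  1054^524=781
Found 781 at exponent 524.

524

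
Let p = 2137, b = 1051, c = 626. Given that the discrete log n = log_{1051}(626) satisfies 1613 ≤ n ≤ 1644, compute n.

1618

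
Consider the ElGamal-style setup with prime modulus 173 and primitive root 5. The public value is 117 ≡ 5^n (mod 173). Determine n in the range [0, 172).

40

Baby-step giant-step with m = ceil(sqrt(172)) = 14.
Baby table (5^j mod 173 for j=0..13):
  0:1  1:5  2:25  3:125  4:106  5:11  6:55  7:102
  8:164  9:128  10:121  11:86  12:84  13:74
Giant step factor: 5^(-14) ≡ 137 (mod 173).
Scan 117·137^i mod 173 for i = 0, 1, …:
  i=0: 117   i=1: 113   i=2: 84
Match at i=2, j=12: n = 2·14 + 12 = 40.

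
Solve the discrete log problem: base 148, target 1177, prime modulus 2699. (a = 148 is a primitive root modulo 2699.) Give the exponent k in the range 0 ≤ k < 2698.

179

Baby-step giant-step with m = ceil(sqrt(2698)) = 52.
Baby table (148^j mod 2699 for j=0..51):
  0:1  1:148  2:312  3:293  4:180  5:2349  6:2180  7:1459
  8:12  9:1776  10:1045  11:817  12:2160  13:1198  14:1869  15:1314
  16:144  17:2419  18:1744  19:1707  20:1629  21:881  22:836  23:2273
  24:1728  25:2038  26:2035  27:1591  28:655  29:2475  30:1935  31:286
  32:1843  33:165  34:129  35:199  36:2462  37:11  38:1628  39:733
  40:524  41:1980  42:1548  43:2388  44:2554  45:132  46:643  47:699
  48:890  49:2168  50:2382  51:1666
Giant step factor: 148^(-52) ≡ 743 (mod 2699).
Scan 1177·743^i mod 2699 for i = 0, 1, …:
  i=0: 1177   i=1: 35   i=2: 1714   i=3: 2273
Match at i=3, j=23: k = 3·52 + 23 = 179.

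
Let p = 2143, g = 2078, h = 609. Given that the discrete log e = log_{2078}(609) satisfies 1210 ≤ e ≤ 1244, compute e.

1231

Compute 2078^1210 mod 2143 = 1140, then multiply by 2078 repeatedly:
  2078^1210=1140  2078^1211=905  2078^1212=1179  2078^1213=513  2078^1214=943
  2078^1215=852  2078^1216=338  2078^1217=1603  2078^1218=812  2078^1219=795
  2078^1220=1900  2078^1221=794  2078^1222=1965  2078^1223=855  2078^1224=143
  2078^1225=1420  2078^1226=1992  2078^1227=1243  2078^1228=639  2078^1229=1325
  2078^1230=1738  2078^1231=609
Found 609 at exponent 1231.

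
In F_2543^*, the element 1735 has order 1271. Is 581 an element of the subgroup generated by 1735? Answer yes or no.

no

581 ∈ ⟨1735⟩ iff 581^1271 ≡ 1 (mod 2543), since |⟨1735⟩| = 1271.
581^1271 mod 2543 = 2542.
Since 2542 ≠ 1, 581 does not lie in the subgroup.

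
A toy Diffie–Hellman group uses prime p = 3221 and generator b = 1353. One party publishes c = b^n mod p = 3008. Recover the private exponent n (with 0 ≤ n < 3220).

1468

Baby-step giant-step with m = ceil(sqrt(3220)) = 57.
Baby table (1353^j mod 3221 for j=0..56):
  0:1  1:1353  2:1081  3:259  4:2559  5:2973  6:2661  7:2476
  8:188  9:3126  10:305  11:377  12:1163  13:1691  14:1013  15:1664
  16:3134  17:1466  18:2583  19:14  20:2837  21:2250  22:405  23:395
  24:2970  25:1823  26:2454  27:2632  28:1891  29:1049  30:2057  31:177
  32:1127  33:1298  34:749  35:2003  36:1198  37:731  38:196  39:1066
  40:2511  41:2449  42:2309  43:2928  44:2975  45:2146  46:1417  47:706
  48:1802  49:3030  50:2478  51:2894  52:2067  53:823  54:2274  55:667
  56:571
Giant step factor: 1353^(-57) ≡ 1938 (mod 3221).
Scan 3008·1938^i mod 3221 for i = 0, 1, …:
  i=0: 3008   i=1: 2715   i=2: 1777   i=3: 577
  i=4: 539   i=5: 978   i=6: 1416   i=7: 3137
  i=8: 1479   i=9: 2833     …   i=24: 1258
  i=25: 2928
Match at i=25, j=43: n = 25·57 + 43 = 1468.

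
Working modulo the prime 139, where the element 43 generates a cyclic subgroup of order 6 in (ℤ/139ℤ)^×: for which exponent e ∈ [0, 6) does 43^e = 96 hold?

Successive powers of 43 modulo 139:
  43^0=1  43^1=43  43^2=42  43^3=138  43^4=96
So 43^4 ≡ 96 (mod 139), giving e = 4.

4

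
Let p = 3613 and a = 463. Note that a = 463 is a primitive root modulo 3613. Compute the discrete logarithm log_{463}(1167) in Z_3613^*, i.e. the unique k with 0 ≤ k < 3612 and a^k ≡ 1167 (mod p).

3510

Baby-step giant-step with m = ceil(sqrt(3612)) = 61.
Baby table (463^j mod 3613 for j=0..60):
  0:1  1:463  2:1202  3:124  4:3217  5:915  6:924  7:1478
  8:1457  9:2573  10:2622  11:18  12:1108  13:3571  14:2232  15:98
  16:2018  17:2180  18:1313  19:935  20:2958  21:227  22:324  23:1879
  24:2857  25:433  26:1764  27:194  28:3110  29:1956  30:2378  31:2662
  32:473  33:2219  34:1305  35:844  36:568  37:2848  38:3492  39:1785
  40:2691  41:3061  42:947  43:1288  44:199  45:1812  46:740  47:2998
  48:682  49:1435  50:3226  51:1469  52:903  53:2594  54:1506  55:3582
  56:99  57:2481  58:3382  59:1437  60:539
Giant step factor: 463^(-61) ≡ 2543 (mod 3613).
Scan 1167·2543^i mod 3613 for i = 0, 1, …:
  i=0: 1167   i=1: 1408   i=2: 61   i=3: 3377
  i=4: 3223   i=5: 1805   i=6: 1605   i=7: 2438
  i=8: 3539   i=9: 3307     …   i=56: 2473
  i=57: 2219
Match at i=57, j=33: k = 57·61 + 33 = 3510.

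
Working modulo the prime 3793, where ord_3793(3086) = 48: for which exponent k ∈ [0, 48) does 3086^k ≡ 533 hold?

34

Baby-step giant-step with m = ceil(sqrt(48)) = 7.
Baby table (3086^j mod 3793 for j=0..6):
  0:1  1:3086  2:2966  3:567  4:1189  5:1423  6:2877
Giant step factor: 3086^(-7) ≡ 2817 (mod 3793).
Scan 533·2817^i mod 3793 for i = 0, 1, …:
  i=0: 533   i=1: 3226   i=2: 3407   i=3: 1229
  i=4: 2877
Match at i=4, j=6: k = 4·7 + 6 = 34.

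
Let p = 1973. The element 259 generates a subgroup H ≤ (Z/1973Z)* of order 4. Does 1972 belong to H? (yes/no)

1972 ∈ ⟨259⟩ iff 1972^4 ≡ 1 (mod 1973), since |⟨259⟩| = 4.
1972^4 mod 1973 = 1.
Since 1 = 1, 1972 lies in the subgroup.

yes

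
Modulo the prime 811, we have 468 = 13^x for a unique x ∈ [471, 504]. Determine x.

495

Compute 13^471 mod 811 = 305, then multiply by 13 repeatedly:
  13^471=305  13^472=721  13^473=452  13^474=199  13^475=154
  13^476=380  13^477=74  13^478=151  13^479=341  13^480=378
  13^481=48  13^482=624  13^483=2  13^484=26  13^485=338
  13^486=339  13^487=352  13^488=521  13^489=285  13^490=461
  13^491=316  13^492=53  13^493=689  13^494=36  13^495=468
Found 468 at exponent 495.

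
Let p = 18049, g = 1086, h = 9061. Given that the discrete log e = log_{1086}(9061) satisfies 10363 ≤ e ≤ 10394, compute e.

Compute 1086^10363 mod 18049 = 9464, then multiply by 1086 repeatedly:
  1086^10363=9464  1086^10364=8023  1086^10365=13360  1086^10366=15613  1086^10367=7707
  1086^10368=13115  1086^10369=2229  1086^10370=2128  1086^10371=736  1086^10372=5140
  1086^10373=4899  1086^10374=13908  1086^10375=15124  1086^10376=74  1086^10377=8168
  1086^10378=8389  1086^10379=13758  1086^10380=14665  1086^10381=6972  1086^10382=9061
Found 9061 at exponent 10382.

10382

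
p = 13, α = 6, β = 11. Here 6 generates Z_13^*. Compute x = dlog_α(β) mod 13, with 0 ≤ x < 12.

11

Successive powers of 6 modulo 13:
  6^0=1  6^1=6  6^2=10  6^3=8  6^4=9  6^5=2
  6^6=12  6^7=7  6^8=3  6^9=5  6^10=4  6^11=11
So 6^11 ≡ 11 (mod 13), giving x = 11.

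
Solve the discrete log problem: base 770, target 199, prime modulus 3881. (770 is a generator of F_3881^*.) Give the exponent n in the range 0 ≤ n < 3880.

Baby-step giant-step with m = ceil(sqrt(3880)) = 63.
Baby table (770^j mod 3881 for j=0..62):
  0:1  1:770  2:2988  3:3208  4:1844  5:3315  6:2733  7:908
  8:580  9:285  10:2114  11:1641  12:2245  13:1605  14:1692  15:2705
  16:2634  17:2298  18:3605  19:935  20:1965  21:3341  22:3348  23:976
  24:2487  25:1657  26:2922  27:2841  28:2567  29:1161  30:1340  31:3335
  32:2609  33:2453  34:2644  35:2236  36:2437  37:1967  38:1000  39:1562
  40:3511  41:2294  42:525  43:626  44:776  45:3727  46:1731  47:1687
  48:2736  49:3218  50:1782  51:2147  52:3765  53:3824  54:2682  55:448
  56:3432  57:3560  58:1214  59:3340  60:2578  61:1869  62:3160
Giant step factor: 770^(-63) ≡ 2615 (mod 3881).
Scan 199·2615^i mod 3881 for i = 0, 1, …:
  i=0: 199   i=1: 331   i=2: 102   i=3: 2822
  i=4: 1749   i=5: 1817   i=6: 1111   i=7: 2277
  i=8: 901   i=9: 348     …   i=46: 2583
  i=47: 1605
Match at i=47, j=13: n = 47·63 + 13 = 2974.

2974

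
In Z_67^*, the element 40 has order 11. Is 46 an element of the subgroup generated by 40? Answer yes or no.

no

46 ∈ ⟨40⟩ iff 46^11 ≡ 1 (mod 67), since |⟨40⟩| = 11.
46^11 mod 67 = 30.
Since 30 ≠ 1, 46 does not lie in the subgroup.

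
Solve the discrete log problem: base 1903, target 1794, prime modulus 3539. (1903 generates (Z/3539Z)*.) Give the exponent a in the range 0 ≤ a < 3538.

2581

Baby-step giant-step with m = ceil(sqrt(3538)) = 60.
Baby table (1903^j mod 3539 for j=0..59):
  0:1  1:1903  2:1012  3:620  4:1373  5:1037  6:2188  7:1900
  8:2381  9:1123  10:3052  11:457  12:2616  13:2414  14:220  15:1058
  16:3222  17:1918  18:1245  19:1644  20:56  21:398  22:48  23:2869
  24:2569  25:1448  26:2202  27:230  28:2393  29:2725  30:1040  31:819
  32:1397  33:702  34:1703  35:2624  36:3482  37:1238  38:2479  39:50
  40:3136  41:1054  42:2688  43:1409  44:2304  45:3230  46:2986  47:2263
  48:3065  49:423  50:1616  51:3396  52:374  53:383  54:3354  55:1845
  56:347  57:2087  58:803  59:2800
Giant step factor: 1903^(-60) ≡ 772 (mod 3539).
Scan 1794·772^i mod 3539 for i = 0, 1, …:
  i=0: 1794   i=1: 1219   i=2: 3233   i=3: 881
  i=4: 644   i=5: 1708   i=6: 2068   i=7: 407
  i=8: 2772   i=9: 2428     …   i=42: 2400
  i=43: 1903
Match at i=43, j=1: a = 43·60 + 1 = 2581.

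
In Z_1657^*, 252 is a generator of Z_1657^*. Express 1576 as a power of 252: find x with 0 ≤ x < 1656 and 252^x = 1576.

1100

Baby-step giant-step with m = ceil(sqrt(1656)) = 41.
Baby table (252^j mod 1657 for j=0..40):
  0:1  1:252  2:538  3:1359  4:1126  5:405  6:983  7:823
  8:271  9:355  10:1639  11:435  12:258  13:393  14:1273  15:995
  16:533  17:99  18:93  19:238  20:324  21:455  22:327  23:1211
  24:284  25:317  26:348  27:1532  28:1640  29:687  30:796  31:95
  32:742  33:1400  34:1516  35:922  36:364  37:593  38:306  39:890
  40:585
Giant step factor: 252^(-41) ≡ 594 (mod 1657).
Scan 1576·594^i mod 1657 for i = 0, 1, …:
  i=0: 1576   i=1: 1596   i=2: 220   i=3: 1434
  i=4: 98   i=5: 217   i=6: 1309   i=7: 413
  i=8: 86   i=9: 1374     …   i=25: 845
  i=26: 1516
Match at i=26, j=34: x = 26·41 + 34 = 1100.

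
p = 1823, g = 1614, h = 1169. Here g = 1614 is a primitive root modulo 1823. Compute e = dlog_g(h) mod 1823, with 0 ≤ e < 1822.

888

Baby-step giant-step with m = ceil(sqrt(1822)) = 43.
Baby table (1614^j mod 1823 for j=0..42):
  0:1  1:1614  2:1752  3:255  4:1395  5:125  6:1220  7:240
  8:884  9:1190  10:1041  11:1191  12:832  13:1120  14:1087  15:692
  16:1212  17:89  18:1452  19:973  20:819  21:191  22:187  23:1023
  24:1307  25:287  26:176  27:1499  28:265  29:1128  30:1238  31:124
  32:1429  33:311  34:629  35:1618  36:916  37:1794  38:592  39:236
  40:1720  41:1474  42:21
Giant step factor: 1614^(-43) ≡ 1136 (mod 1823).
Scan 1169·1136^i mod 1823 for i = 0, 1, …:
  i=0: 1169   i=1: 840   i=2: 811   i=3: 681
  i=4: 664   i=5: 1405   i=6: 955   i=7: 195
  i=8: 937   i=9: 1623     …   i=19: 1812
  i=20: 265
Match at i=20, j=28: e = 20·43 + 28 = 888.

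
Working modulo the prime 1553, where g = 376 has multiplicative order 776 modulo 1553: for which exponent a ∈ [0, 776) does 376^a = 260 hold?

724

Baby-step giant-step with m = ceil(sqrt(776)) = 28.
Baby table (376^j mod 1553 for j=0..27):
  0:1  1:376  2:53  3:1292  4:1256  5:144  6:1342  7:1420
  8:1241  9:716  10:547  11:676  12:1037  13:109  14:606  15:1118
  16:1058  17:240  18:166  19:296  20:1033  21:158  22:394  23:609
  24:693  25:1217  26:1010  27:828
Giant step factor: 376^(-28) ≡ 32 (mod 1553).
Scan 260·32^i mod 1553 for i = 0, 1, …:
  i=0: 260   i=1: 555   i=2: 677   i=3: 1475
  i=4: 610   i=5: 884   i=6: 334   i=7: 1370
  i=8: 356   i=9: 521     …   i=24: 1332
  i=25: 693
Match at i=25, j=24: a = 25·28 + 24 = 724.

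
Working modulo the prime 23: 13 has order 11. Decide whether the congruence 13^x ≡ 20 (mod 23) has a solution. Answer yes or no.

no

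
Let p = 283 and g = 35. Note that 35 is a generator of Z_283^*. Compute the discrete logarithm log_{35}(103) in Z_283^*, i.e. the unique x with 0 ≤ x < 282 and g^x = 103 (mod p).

88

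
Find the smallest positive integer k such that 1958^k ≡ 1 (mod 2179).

The order of 1958 must divide p − 1 = 2178 = 2 · 3^2 · 11^2.
Divisors: 1, 2, 3, 6, 9, 11, 18, 22, 33, 66, 99, 121, 198, 242, 363, 726, 1089, 2178.
Check each in increasing order: 1958^1 ≡ 1958;  1958^2 ≡ 903;  1958^3 ≡ 905;  1958^6 ≡ 1900;  1958^9 ≡ 269;  1958^11 ≡ 1038;  1958^18 ≡ 454;  1958^22 ≡ 1018;  1958^33 ≡ 2048;  1958^66 ≡ 1908;  1958^99 ≡ 637;  1958^121 ≡ 1303;  1958^198 ≡ 475;  1958^242 ≡ 368;  1958^363 ≡ 124;  1958^726 ≡ 123;  1958^1089 ≡ 2178;  1958^2178 ≡ 1.
Smallest exponent giving 1 is 2178.

2178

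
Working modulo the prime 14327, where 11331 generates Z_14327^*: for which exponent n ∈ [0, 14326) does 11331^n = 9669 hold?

8540

Baby-step giant-step with m = ceil(sqrt(14326)) = 120.
Baby table (11331^j mod 14327 for j=0..119):
  0:1  1:11331  2:7314  3:7566  4:11905  5:6850  6:7991  7:13708
  8:6341  9:14293  10:1575  11:9210  12:642  13:10713  14:10659  15:519
  16:6719  17:13638  18:1156  19:3758  20:2054  21:6826  22:8260  23:10096
  24:11008  25:786  26:9099  27:3677  28:1171  29:1799  30:11475  31:5700
  32:584  33:12557  34:1930  35:5828  36:3925  37:3167  38:10469  39:11006
  40:6778  41:8798  42:2872  43:6015  44:2426  45:9820  46:6938  47:2229
  48:12625  49:13107  50:1735  51:2641  52:10395  53:3478  54:9968  55:7667
  56:10176  57:560  58:12826  59:12645  60:10495  61:4745  62:10691  63:4936
  64:11535  65:12191  66:9614  67:8053  68:14207  69:1345  70:10594  71:9008
  72:4100  73:8966  74:989  75:2645  76:12738  77:4080  78:11578  79:12306
  80:8922  81:3870  82:10350  83:9355  84:10359  85:11045  86:4550  87:7504
  88:11406  89:11846  90:11690  91:6275  92:11451  93:5969  94:11299  95:2897
  96:2750  97:13352  98:12719  99:3696  100:1555  101:11822  102:11959  103:2663
  104:1791  105:6789  106:4496  107:11691  108:3279  109:4438  110:13535  111:8877
  112:9747  113:10741  114:12733  115:4733  116:3662  117:3130  118:6705  119:12601
Giant step factor: 11331^(-120) ≡ 13634 (mod 14327).
Scan 9669·13634^i mod 14327 for i = 0, 1, …:
  i=0: 9669   i=1: 4419   i=2: 3611   i=3: 4802
  i=4: 10405   i=5: 10143   i=6: 5458   i=7: 14261
  i=8: 2757   i=9: 9217     …   i=70: 9445
  i=71: 2054
Match at i=71, j=20: n = 71·120 + 20 = 8540.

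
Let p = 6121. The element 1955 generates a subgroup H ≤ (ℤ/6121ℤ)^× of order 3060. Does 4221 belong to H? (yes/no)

no

4221 ∈ ⟨1955⟩ iff 4221^3060 ≡ 1 (mod 6121), since |⟨1955⟩| = 3060.
4221^3060 mod 6121 = 6120.
Since 6120 ≠ 1, 4221 does not lie in the subgroup.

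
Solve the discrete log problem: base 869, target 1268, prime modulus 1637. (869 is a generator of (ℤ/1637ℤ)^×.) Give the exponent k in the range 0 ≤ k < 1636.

1593

Baby-step giant-step with m = ceil(sqrt(1636)) = 41.
Baby table (869^j mod 1637 for j=0..40):
  0:1  1:869  2:504  3:897  4:281  5:276  6:842  7:1596
  8:385  9:617  10:874  11:1575  12:143  13:1492  14:44  15:585
  16:895  17:180  18:905  19:685  20:1034  21:1470  22:570  23:956
  24:805  25:546  26:1381  27:168  28:299  29:1185  30:92  31:1372
  32:532  33:674  34:1297  35:837  36:525  37:1139  38:1043  39:1106
  40:195
Giant step factor: 869^(-41) ≡ 642 (mod 1637).
Scan 1268·642^i mod 1637 for i = 0, 1, …:
  i=0: 1268   i=1: 467   i=2: 243   i=3: 491
  i=4: 918   i=5: 36   i=6: 194   i=7: 136
  i=8: 551   i=9: 150     …   i=37: 881
  i=38: 837
Match at i=38, j=35: k = 38·41 + 35 = 1593.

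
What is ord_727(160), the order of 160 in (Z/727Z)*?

66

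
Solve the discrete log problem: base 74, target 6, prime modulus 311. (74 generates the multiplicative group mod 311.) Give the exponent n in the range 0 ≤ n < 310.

186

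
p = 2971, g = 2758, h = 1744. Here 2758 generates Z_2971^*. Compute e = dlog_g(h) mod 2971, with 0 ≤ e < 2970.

948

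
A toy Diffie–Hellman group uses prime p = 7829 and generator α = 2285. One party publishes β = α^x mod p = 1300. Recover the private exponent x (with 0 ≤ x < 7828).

5332

Baby-step giant-step with m = ceil(sqrt(7828)) = 89.
Baby table (2285^j mod 7829 for j=0..88):
  0:1  1:2285  2:7111  3:3460  4:6639  5:5342  6:1059  7:654
  8:6880  9:168  10:259  11:4640  12:1934  13:3634  14:4950  15:5674
  16:266  17:4977  18:4737  19:4367  20:4449  21:3923  22:7679  23:1726
  24:5923  25:5543  26:6262  27:5087  28:5559  29:3677  30:1428  31:6116
  32:295  33:781  34:7402  35:2930  36:1255  37:2261  38:7074  39:5034
  40:1889  41:2586  42:5944  43:6554  44:6842  45:7286  46:4056  47:6253
  48:180  49:4192  50:3853  51:4309  52:5012  53:6422  54:2724  55:285
  56:1418  57:6753  58:7475  59:5326  60:3644  61:4313  62:6323  63:3550
  64:906  65:3354  66:7128  67:3160  68:2262  69:1530  70:4316  71:5349
  72:1396  73:3457  74:7613  75:7496  76:6337  77:4224  78:6512  79:4820
  80:6126  81:7487  82:1430  83:2857  84:6688  85:7701  86:5022  87:5785
  88:3373
Giant step factor: 2285^(-89) ≡ 4464 (mod 7829).
Scan 1300·4464^i mod 7829 for i = 0, 1, …:
  i=0: 1300   i=1: 1911   i=2: 4923   i=3: 269
  i=4: 2979   i=5: 4614   i=6: 6626   i=7: 502
  i=8: 1834   i=9: 5671     …   i=58: 726
  i=59: 7487
Match at i=59, j=81: x = 59·89 + 81 = 5332.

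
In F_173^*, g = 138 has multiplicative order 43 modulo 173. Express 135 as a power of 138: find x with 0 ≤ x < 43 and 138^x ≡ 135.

Baby-step giant-step with m = ceil(sqrt(43)) = 7.
Baby table (138^j mod 173 for j=0..6):
  0:1  1:138  2:14  3:29  4:23  5:60  6:149
Giant step factor: 138^(-7) ≡ 83 (mod 173).
Scan 135·83^i mod 173 for i = 0, 1, …:
  i=0: 135   i=1: 133   i=2: 140   i=3: 29
Match at i=3, j=3: x = 3·7 + 3 = 24.

24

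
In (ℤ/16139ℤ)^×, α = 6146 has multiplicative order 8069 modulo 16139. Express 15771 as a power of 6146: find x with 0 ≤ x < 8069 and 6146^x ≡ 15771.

3673

Baby-step giant-step with m = ceil(sqrt(8069)) = 90.
Baby table (6146^j mod 16139 for j=0..89):
  0:1  1:6146  2:8056  3:13863  4:4217  5:14587  6:15696  7:4813
  8:14050  9:7650  10:3993  11:9698  12:2581  13:14328  14:5504  15:240
  16:6391  17:12899  18:2486  19:11462  20:14856  21:6653  22:9251  23:15088
  24:12293  25:6119  26:3504  27:6158  28:1113  29:13701  30:9183  31:635
  32:13211  33:15636  34:7250  35:14860  36:15098  37:9197  38:5984  39:13022
  40:16050  41:1732  42:9271  43:8896  44:12023  45:9016  46:7149  47:7396
  48:8392  49:13127  50:15820  51:8384  52:12376  53:15928  54:10453  55:10918
  56:12205  57:13997  58:4692  59:12778  60:1214  61:5026  62:15889  63:12844
  64:3375  65:4135  66:10924  67:664  68:13916  69:7175  70:5802  71:8041
  72:2368  73:12489  74:310  75:858  76:11954  77:4556  78:11  79:3050
  80:7921  81:7242  82:14109  83:15206  84:11266  85:4526  86:9299  87:3455
  88:11645  89:9844
Giant step factor: 6146^(-90) ≡ 15429 (mod 16139).
Scan 15771·15429^i mod 16139 for i = 0, 1, …:
  i=0: 15771   i=1: 3056   i=2: 9005   i=3: 13633
  i=4: 3970   i=5: 5625   i=6: 8722   i=7: 4756
  i=8: 12430   i=9: 2733     …   i=39: 1369
  i=40: 12489
Match at i=40, j=73: x = 40·90 + 73 = 3673.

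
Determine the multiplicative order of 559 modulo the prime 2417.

1208

The order of 559 must divide p − 1 = 2416 = 2^4 · 151.
Divisors: 1, 2, 4, 8, 16, 151, 302, 604, 1208, 2416.
Check each in increasing order: 559^1 ≡ 559;  559^2 ≡ 688;  559^4 ≡ 2029;  559^8 ≡ 690;  559^16 ≡ 2368;  559^151 ≡ 2072;  559^302 ≡ 592;  559^604 ≡ 2416;  559^1208 ≡ 1.
Smallest exponent giving 1 is 1208.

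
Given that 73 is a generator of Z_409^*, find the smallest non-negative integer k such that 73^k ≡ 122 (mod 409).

209

Baby-step giant-step with m = ceil(sqrt(408)) = 21.
Baby table (73^j mod 409 for j=0..20):
  0:1  1:73  2:12  3:58  4:144  5:287  6:92  7:172
  8:286  9:19  10:160  11:228  12:284  13:282  14:136  15:112
  16:405  17:117  18:361  19:177  20:242
Giant step factor: 73^(-21) ≡ 321 (mod 409).
Scan 122·321^i mod 409 for i = 0, 1, …:
  i=0: 122   i=1: 307   i=2: 387   i=3: 300
  i=4: 185   i=5: 80   i=6: 322   i=7: 294
  i=8: 304   i=9: 242
Match at i=9, j=20: k = 9·21 + 20 = 209.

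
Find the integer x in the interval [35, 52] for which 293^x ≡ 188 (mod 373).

Compute 293^35 mod 373 = 182, then multiply by 293 repeatedly:
  293^35=182  293^36=360  293^37=294  293^38=352  293^39=188
Found 188 at exponent 39.

39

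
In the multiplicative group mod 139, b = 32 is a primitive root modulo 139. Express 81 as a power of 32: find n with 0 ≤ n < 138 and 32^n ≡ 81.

Baby-step giant-step with m = ceil(sqrt(138)) = 12.
Baby table (32^j mod 139 for j=0..11):
  0:1  1:32  2:51  3:103  4:99  5:110  6:45  7:50
  8:71  9:48  10:7  11:85
Giant step factor: 32^(-12) ≡ 44 (mod 139).
Scan 81·44^i mod 139 for i = 0, 1, …:
  i=0: 81   i=1: 89   i=2: 24   i=3: 83
  i=4: 38   i=5: 4   i=6: 37   i=7: 99
Match at i=7, j=4: n = 7·12 + 4 = 88.

88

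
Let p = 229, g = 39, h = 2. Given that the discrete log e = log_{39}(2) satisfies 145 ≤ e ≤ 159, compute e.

153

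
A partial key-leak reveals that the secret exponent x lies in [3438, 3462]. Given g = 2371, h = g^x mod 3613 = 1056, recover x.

3455

Compute 2371^3438 mod 3613 = 3300, then multiply by 2371 repeatedly:
  2371^3438=3300  2371^3439=2155  2371^3440=723  2371^3441=1671  2371^3442=2093
  2371^3443=1854  2371^3444=2426  2371^3445=150  2371^3446=1576  2371^3447=854
  2371^3448=1554  2371^3449=2887  2371^3450=2055  2371^3451=2081  2371^3452=2306
  2371^3453=1057  2371^3454=2338  2371^3455=1056
Found 1056 at exponent 3455.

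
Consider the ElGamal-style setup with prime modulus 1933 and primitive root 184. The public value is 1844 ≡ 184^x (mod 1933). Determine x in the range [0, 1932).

1090

Baby-step giant-step with m = ceil(sqrt(1932)) = 44.
Baby table (184^j mod 1933 for j=0..43):
  0:1  1:184  2:995  3:1378  4:329  5:613  6:678  7:1040
  8:1926  9:645  10:767  11:19  12:1563  13:1508  14:1053  15:452
  16:49  17:1284  18:430  19:1800  20:657  21:1042  22:361  23:702
  24:1590  25:677  26:856  27:931  28:1200  29:438  30:1339  31:885
  32:468  33:1060  34:1740  35:1215  36:1265  37:800  38:292  39:1537
  40:590  41:312  42:1351  43:1160
Giant step factor: 184^(-44) ≡ 914 (mod 1933).
Scan 1844·914^i mod 1933 for i = 0, 1, …:
  i=0: 1844   i=1: 1773   i=2: 668   i=3: 1657
  i=4: 959   i=5: 877   i=6: 1316   i=7: 498
  i=8: 917   i=9: 1149     …   i=23: 243
  i=24: 1740
Match at i=24, j=34: x = 24·44 + 34 = 1090.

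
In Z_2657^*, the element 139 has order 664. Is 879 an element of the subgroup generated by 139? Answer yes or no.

yes

879 ∈ ⟨139⟩ iff 879^664 ≡ 1 (mod 2657), since |⟨139⟩| = 664.
879^664 mod 2657 = 1.
Since 1 = 1, 879 lies in the subgroup.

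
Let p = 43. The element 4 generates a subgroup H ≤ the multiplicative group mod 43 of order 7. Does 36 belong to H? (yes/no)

⟨4⟩ has order 7; its elements mod 43 are {1, 4, 11, 16, 21, 35, 41}.
36 is not in this set.

no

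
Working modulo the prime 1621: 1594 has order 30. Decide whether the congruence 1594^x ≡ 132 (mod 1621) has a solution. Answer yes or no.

yes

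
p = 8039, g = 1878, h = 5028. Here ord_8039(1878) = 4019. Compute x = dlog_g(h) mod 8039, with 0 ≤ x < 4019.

Baby-step giant-step with m = ceil(sqrt(4019)) = 64.
Baby table (1878^j mod 8039 for j=0..63):
  0:1  1:1878  2:5802  3:3311  4:3911  5:5251  6:5564  7:6531
  8:5743  9:5055  10:7270  11:2838  12:7946  13:2204  14:7066  15:5598
  16:6071  17:2036  18:5083  19:3581  20:4514  21:4186  22:7205  23:1353
  24:610  25:4042  26:2060  27:1921  28:6166  29:3588  30:1582  31:4605
  32:6265  33:4613  34:5211  35:2795  36:7582  37:1927  38:1356  39:6244
  40:5370  41:3954  42:5615  43:5841  44:4202  45:5097  46:5756  47:5352
  48:2306  49:5686  50:2516  51:6155  52:7047  53:2072  54:340  55:3439
  56:3125  57:280  58:3305  59:682  60:2595  61:1776  62:7182  63:6393
Giant step factor: 1878^(-64) ≡ 6640 (mod 8039).
Scan 5028·6640^i mod 8039 for i = 0, 1, …:
  i=0: 5028   i=1: 7992   i=2: 1441   i=3: 1830
  i=4: 4271   i=5: 5887   i=6: 4062   i=7: 835
  i=8: 5529   i=9: 6486     …   i=51: 5400
  i=52: 2060
Match at i=52, j=26: x = 52·64 + 26 = 3354.

3354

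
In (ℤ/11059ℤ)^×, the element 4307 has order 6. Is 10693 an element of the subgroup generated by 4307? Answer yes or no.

no

⟨4307⟩ has order 6; its elements mod 11059 are {1, 4306, 4307, 6752, 6753, 11058}.
10693 is not in this set.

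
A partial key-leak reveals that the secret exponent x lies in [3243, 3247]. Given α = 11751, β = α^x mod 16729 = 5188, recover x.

Compute 11751^3243 mod 16729 = 12437, then multiply by 11751 repeatedly:
  11751^3243=12437  11751^3244=2643  11751^3245=8869  11751^3246=14678  11751^3247=5188
Found 5188 at exponent 3247.

3247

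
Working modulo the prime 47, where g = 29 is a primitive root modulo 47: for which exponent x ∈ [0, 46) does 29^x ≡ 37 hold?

Baby-step giant-step with m = ceil(sqrt(46)) = 7.
Baby table (29^j mod 47 for j=0..6):
  0:1  1:29  2:42  3:43  4:25  5:20  6:16
Giant step factor: 29^(-7) ≡ 39 (mod 47).
Scan 37·39^i mod 47 for i = 0, 1, …:
  i=0: 37   i=1: 33   i=2: 18   i=3: 44
  i=4: 24   i=5: 43
Match at i=5, j=3: x = 5·7 + 3 = 38.

38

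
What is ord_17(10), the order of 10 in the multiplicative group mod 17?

16

The order of 10 must divide p − 1 = 16 = 2^4.
Divisors: 1, 2, 4, 8, 16.
Check each in increasing order: 10^1 ≡ 10;  10^2 ≡ 15;  10^4 ≡ 4;  10^8 ≡ 16;  10^16 ≡ 1.
Smallest exponent giving 1 is 16.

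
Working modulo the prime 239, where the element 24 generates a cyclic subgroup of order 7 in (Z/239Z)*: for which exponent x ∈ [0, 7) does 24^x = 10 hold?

6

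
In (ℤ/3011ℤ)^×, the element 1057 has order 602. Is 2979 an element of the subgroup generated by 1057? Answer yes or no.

yes

2979 ∈ ⟨1057⟩ iff 2979^602 ≡ 1 (mod 3011), since |⟨1057⟩| = 602.
2979^602 mod 3011 = 1.
Since 1 = 1, 2979 lies in the subgroup.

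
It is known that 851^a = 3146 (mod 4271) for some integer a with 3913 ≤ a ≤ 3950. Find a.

Compute 851^3913 mod 4271 = 2106, then multiply by 851 repeatedly:
  851^3913=2106  851^3914=2657  851^3915=1748  851^3916=1240  851^3917=303
  851^3918=1593  851^3919=1736  851^3920=3841  851^3921=1376  851^3922=722
  851^3923=3669  851^3924=218  851^3925=1865  851^3926=2574  851^3927=3722
  851^3928=2611  851^3929=1041  851^3930=1794  851^3931=1947  851^3932=4020
  851^3933=4220  851^3934=3580  851^3935=1357  851^3936=1637  851^3937=741
  851^3938=2754  851^3939=3146
Found 3146 at exponent 3939.

3939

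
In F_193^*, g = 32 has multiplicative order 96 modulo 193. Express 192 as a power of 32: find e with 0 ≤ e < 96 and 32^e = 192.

Baby-step giant-step with m = ceil(sqrt(96)) = 10.
Baby table (32^j mod 193 for j=0..9):
  0:1  1:32  2:59  3:151  4:7  5:31  6:27  7:92
  8:49  9:24
Giant step factor: 32^(-10) ≡ 48 (mod 193).
Scan 192·48^i mod 193 for i = 0, 1, …:
  i=0: 192   i=1: 145   i=2: 12   i=3: 190
  i=4: 49
Match at i=4, j=8: e = 4·10 + 8 = 48.

48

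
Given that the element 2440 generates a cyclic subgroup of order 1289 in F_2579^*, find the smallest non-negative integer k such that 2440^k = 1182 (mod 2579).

1155

Baby-step giant-step with m = ceil(sqrt(1289)) = 36.
Baby table (2440^j mod 2579 for j=0..35):
  0:1  1:2440  2:1268  3:1699  4:1107  5:867  6:700  7:702
  8:424  9:381  10:1200  11:835  12:2569  13:1390  14:215  15:1063
  16:1825  17:1646  18:737  19:717  20:918  21:1348  22:895  23:1966
  24:100  25:1574  26:429  27:2265  28:2382  29:1593  30:367  31:567
  32:1136  33:1994  34:1366  35:972
Giant step factor: 2440^(-36) ≡ 49 (mod 2579).
Scan 1182·49^i mod 2579 for i = 0, 1, …:
  i=0: 1182   i=1: 1180   i=2: 1082   i=3: 1438
  i=4: 829   i=5: 1936   i=6: 2020   i=7: 978
  i=8: 1500   i=9: 1288     …   i=31: 561
  i=32: 1699
Match at i=32, j=3: k = 32·36 + 3 = 1155.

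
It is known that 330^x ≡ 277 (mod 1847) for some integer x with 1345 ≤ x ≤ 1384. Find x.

1358

Compute 330^1345 mod 1847 = 682, then multiply by 330 repeatedly:
  330^1345=682  330^1346=1573  330^1347=83  330^1348=1532  330^1349=1329
  330^1350=831  330^1351=874  330^1352=288  330^1353=843  330^1354=1140
  330^1355=1259  330^1356=1742  330^1357=443  330^1358=277
Found 277 at exponent 1358.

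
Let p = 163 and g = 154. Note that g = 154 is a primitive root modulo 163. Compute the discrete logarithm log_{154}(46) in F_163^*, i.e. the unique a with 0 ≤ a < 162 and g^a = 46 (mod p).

142

Baby-step giant-step with m = ceil(sqrt(162)) = 13.
Baby table (154^j mod 163 for j=0..12):
  0:1  1:154  2:81  3:86  4:41  5:120  6:61  7:103
  8:51  9:30  10:56  11:148  12:135
Giant step factor: 154^(-13) ≡ 11 (mod 163).
Scan 46·11^i mod 163 for i = 0, 1, …:
  i=0: 46   i=1: 17   i=2: 24   i=3: 101
  i=4: 133   i=5: 159   i=6: 119   i=7: 5
  i=8: 55   i=9: 116   i=10: 135
Match at i=10, j=12: a = 10·13 + 12 = 142.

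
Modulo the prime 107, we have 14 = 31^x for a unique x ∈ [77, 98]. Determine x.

Compute 31^77 mod 107 = 77, then multiply by 31 repeatedly:
  31^77=77  31^78=33  31^79=60  31^80=41  31^81=94
  31^82=25  31^83=26  31^84=57  31^85=55  31^86=100
  31^87=104  31^88=14
Found 14 at exponent 88.

88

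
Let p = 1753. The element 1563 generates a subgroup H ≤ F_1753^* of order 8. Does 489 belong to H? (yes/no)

yes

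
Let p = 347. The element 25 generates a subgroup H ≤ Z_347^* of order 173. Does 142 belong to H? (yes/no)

142 ∈ ⟨25⟩ iff 142^173 ≡ 1 (mod 347), since |⟨25⟩| = 173.
142^173 mod 347 = 346.
Since 346 ≠ 1, 142 does not lie in the subgroup.

no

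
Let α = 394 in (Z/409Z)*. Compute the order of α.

The order of 394 must divide p − 1 = 408 = 2^3 · 3 · 17.
Divisors: 1, 2, 3, 4, 6, 8, 12, 17, 24, 34, 51, 68, 102, 136, 204, 408.
Check each in increasing order: 394^1 ≡ 394;  394^2 ≡ 225;  394^3 ≡ 306;  394^4 ≡ 318;  394^6 ≡ 384;  394^8 ≡ 101;  394^12 ≡ 216;  394^17 ≡ 360;  394^24 ≡ 30;  394^34 ≡ 356;  394^51 ≡ 143;  394^68 ≡ 355;  394^102 ≡ 408;  394^136 ≡ 53;  394^204 ≡ 1.
Smallest exponent giving 1 is 204.

204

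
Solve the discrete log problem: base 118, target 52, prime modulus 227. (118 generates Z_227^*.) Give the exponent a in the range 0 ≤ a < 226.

105

Baby-step giant-step with m = ceil(sqrt(226)) = 16.
Baby table (118^j mod 227 for j=0..15):
  0:1  1:118  2:77  3:6  4:27  5:8  6:36  7:162
  8:48  9:216  10:64  11:61  12:161  13:157  14:139  15:58
Giant step factor: 118^(-16) ≡ 207 (mod 227).
Scan 52·207^i mod 227 for i = 0, 1, …:
  i=0: 52   i=1: 95   i=2: 143   i=3: 91
  i=4: 223   i=5: 80   i=6: 216
Match at i=6, j=9: a = 6·16 + 9 = 105.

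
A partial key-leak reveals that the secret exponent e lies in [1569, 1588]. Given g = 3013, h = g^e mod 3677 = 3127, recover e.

1571

Compute 3013^1569 mod 3677 = 194, then multiply by 3013 repeatedly:
  3013^1569=194  3013^1570=3556  3013^1571=3127
Found 3127 at exponent 1571.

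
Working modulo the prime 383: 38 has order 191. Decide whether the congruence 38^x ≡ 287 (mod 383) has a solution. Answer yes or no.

no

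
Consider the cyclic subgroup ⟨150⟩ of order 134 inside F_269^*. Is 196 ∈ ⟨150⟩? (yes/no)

196 ∈ ⟨150⟩ iff 196^134 ≡ 1 (mod 269), since |⟨150⟩| = 134.
196^134 mod 269 = 1.
Since 1 = 1, 196 lies in the subgroup.

yes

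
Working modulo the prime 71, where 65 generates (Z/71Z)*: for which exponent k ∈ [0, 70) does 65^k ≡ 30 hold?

50

Baby-step giant-step with m = ceil(sqrt(70)) = 9.
Baby table (65^j mod 71 for j=0..8):
  0:1  1:65  2:36  3:68  4:18  5:34  6:9  7:17
  8:40
Giant step factor: 65^(-9) ≡ 21 (mod 71).
Scan 30·21^i mod 71 for i = 0, 1, …:
  i=0: 30   i=1: 62   i=2: 24   i=3: 7
  i=4: 5   i=5: 34
Match at i=5, j=5: k = 5·9 + 5 = 50.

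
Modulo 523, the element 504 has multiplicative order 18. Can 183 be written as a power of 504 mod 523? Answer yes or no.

no

183 ∈ ⟨504⟩ iff 183^18 ≡ 1 (mod 523), since |⟨504⟩| = 18.
183^18 mod 523 = 394.
Since 394 ≠ 1, 183 does not lie in the subgroup.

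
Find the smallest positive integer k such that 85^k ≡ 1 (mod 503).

251

The order of 85 must divide p − 1 = 502 = 2 · 251.
Divisors: 1, 2, 251, 502.
Check each in increasing order: 85^1 ≡ 85;  85^2 ≡ 183;  85^251 ≡ 1.
Smallest exponent giving 1 is 251.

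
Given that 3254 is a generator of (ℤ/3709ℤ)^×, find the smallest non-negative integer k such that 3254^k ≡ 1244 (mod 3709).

Baby-step giant-step with m = ceil(sqrt(3708)) = 61.
Baby table (3254^j mod 3709 for j=0..60):
  0:1  1:3254  2:3030  3:1098  4:1125  5:3676  6:179  7:153
  8:856  9:3674  10:1089  11:1511  12:2369  13:1424  14:1155  15:1153
  16:2063  17:3421  18:1225  19:2684  20:2750  21:2392  22:2086  23:374
  24:444  25:1975  26:2662  27:1633  28:2494  29:184  30:1587  31:1170
  32:1746  33:3005  34:1346  35:3264  36:2189  37:1726  38:978  39:90
  40:3558  41:1943  42:2386  43:1107  44:739  45:1274  46:2643  47:2860
  48:559  49:1576  50:2466  51:1797  52:2054  53:98  54:3627  55:220
  56:43  57:2689  58:475  59:2706  60:158
Giant step factor: 3254^(-61) ≡ 1022 (mod 3709).
Scan 1244·1022^i mod 3709 for i = 0, 1, …:
  i=0: 1244   i=1: 2890   i=2: 1216   i=3: 237
  i=4: 1129   i=5: 339   i=6: 1521   i=7: 391
  i=8: 2739   i=9: 2672     …   i=18: 2710
  i=19: 2706
Match at i=19, j=59: k = 19·61 + 59 = 1218.

1218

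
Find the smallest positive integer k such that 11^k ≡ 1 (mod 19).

3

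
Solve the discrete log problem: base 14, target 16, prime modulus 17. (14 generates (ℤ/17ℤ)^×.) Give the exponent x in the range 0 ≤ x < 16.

8

Successive powers of 14 modulo 17:
  14^0=1  14^1=14  14^2=9  14^3=7  14^4=13  14^5=12
  14^6=15  14^7=6  14^8=16
So 14^8 ≡ 16 (mod 17), giving x = 8.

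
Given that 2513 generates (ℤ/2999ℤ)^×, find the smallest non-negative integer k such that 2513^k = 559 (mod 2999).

1230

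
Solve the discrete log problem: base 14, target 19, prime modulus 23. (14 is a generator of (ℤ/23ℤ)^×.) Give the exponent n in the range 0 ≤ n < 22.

7

Successive powers of 14 modulo 23:
  14^0=1  14^1=14  14^2=12  14^3=7  14^4=6  14^5=15
  14^6=3  14^7=19
So 14^7 ≡ 19 (mod 23), giving n = 7.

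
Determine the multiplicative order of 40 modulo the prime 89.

The order of 40 must divide p − 1 = 88 = 2^3 · 11.
Divisors: 1, 2, 4, 8, 11, 22, 44, 88.
Check each in increasing order: 40^1 ≡ 40;  40^2 ≡ 87;  40^4 ≡ 4;  40^8 ≡ 16;  40^11 ≡ 55;  40^22 ≡ 88;  40^44 ≡ 1.
Smallest exponent giving 1 is 44.

44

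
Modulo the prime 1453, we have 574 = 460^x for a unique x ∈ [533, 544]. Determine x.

533

Compute 460^533 mod 1453 = 574, then multiply by 460 repeatedly:
  460^533=574
Found 574 at exponent 533.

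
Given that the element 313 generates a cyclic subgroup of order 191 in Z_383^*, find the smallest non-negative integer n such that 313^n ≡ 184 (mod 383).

131

Baby-step giant-step with m = ceil(sqrt(191)) = 14.
Baby table (313^j mod 383 for j=0..13):
  0:1  1:313  2:304  3:168  4:113  5:133  6:265  7:217
  8:130  9:92  10:71  11:9  12:136  13:55
Giant step factor: 313^(-14) ≡ 134 (mod 383).
Scan 184·134^i mod 383 for i = 0, 1, …:
  i=0: 184   i=1: 144   i=2: 146   i=3: 31
  i=4: 324   i=5: 137   i=6: 357   i=7: 346
  i=8: 21   i=9: 133
Match at i=9, j=5: n = 9·14 + 5 = 131.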